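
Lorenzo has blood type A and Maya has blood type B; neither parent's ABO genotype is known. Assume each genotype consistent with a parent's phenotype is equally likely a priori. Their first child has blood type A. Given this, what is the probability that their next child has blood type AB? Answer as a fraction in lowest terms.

5/12

Possible genotypes: Lorenzo ∈ {I^A I^A, I^A i}; Maya ∈ {I^B I^B, I^B i}.
Weight each parental genotype pair by prior × P(type-A child):
  I^A I^A × I^B i: posterior weight 2/3; P(next child type AB) = 1/2.
  I^A i × I^B i: posterior weight 1/3; P(next child type AB) = 1/4.
Weighted sum = 5/12.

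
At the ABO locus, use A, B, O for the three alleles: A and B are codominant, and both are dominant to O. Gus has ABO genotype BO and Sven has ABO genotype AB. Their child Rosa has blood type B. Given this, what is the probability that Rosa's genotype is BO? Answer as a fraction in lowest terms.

1/2

Cross BO × AB → 1/4 AB, 1/4 AO, 1/4 BB, 1/4 BO.
Type-B genotypes among offspring: BB (1/4), BO (1/4); total 1/2.
P(BO | type B) = (1/4) / (1/2) = 1/2.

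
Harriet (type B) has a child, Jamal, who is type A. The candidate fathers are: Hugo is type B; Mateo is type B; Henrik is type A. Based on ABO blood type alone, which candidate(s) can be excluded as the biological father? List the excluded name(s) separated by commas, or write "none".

Hugo, Mateo

A candidate is excluded only if no genotype consistent with his phenotype could produce a type A child with a type B mother.
Hugo (type B): no genotype consistent with that phenotype can produce a type-A child with a type-B mother.
Mateo (type B): no genotype consistent with that phenotype can produce a type-A child with a type-B mother.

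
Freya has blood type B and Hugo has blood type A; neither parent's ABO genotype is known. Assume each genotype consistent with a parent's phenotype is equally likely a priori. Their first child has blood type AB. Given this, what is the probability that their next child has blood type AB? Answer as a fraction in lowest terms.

Possible genotypes: Freya ∈ {BB, BO}; Hugo ∈ {AA, AO}.
Weight each parental genotype pair by prior × P(type-AB child):
  BB × AA: posterior weight 4/9; P(next child type AB) = 1.
  BB × AO: posterior weight 2/9; P(next child type AB) = 1/2.
  BO × AA: posterior weight 2/9; P(next child type AB) = 1/2.
  BO × AO: posterior weight 1/9; P(next child type AB) = 1/4.
Weighted sum = 25/36.

25/36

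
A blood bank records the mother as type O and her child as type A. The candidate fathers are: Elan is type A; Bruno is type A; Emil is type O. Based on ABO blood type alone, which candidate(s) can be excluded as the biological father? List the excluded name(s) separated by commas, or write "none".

A candidate is excluded only if no genotype consistent with his phenotype could produce a type A child with a type O mother.
Emil (type O): no genotype consistent with that phenotype can produce a type-A child with a type-O mother.

Emil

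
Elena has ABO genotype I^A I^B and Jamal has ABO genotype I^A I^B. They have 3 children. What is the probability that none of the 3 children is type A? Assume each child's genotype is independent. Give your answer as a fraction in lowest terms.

ABO cross I^A I^B × I^A I^B → 1/4 A, 1/4 B, 1/2 AB.
So P(type A) = 1/4 per child.
P(not type A) = 3/4 for one child; (3/4)^3 = 27/64.

27/64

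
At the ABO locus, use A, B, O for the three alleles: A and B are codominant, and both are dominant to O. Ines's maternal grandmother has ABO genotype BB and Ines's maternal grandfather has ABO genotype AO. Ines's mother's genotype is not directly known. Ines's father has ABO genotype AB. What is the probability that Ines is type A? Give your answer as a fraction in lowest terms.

Ines's mother's ABO genotype from BB × AO: 1/2 AB, 1/2 BO.
Crossing each possibility with the father AB and summing P(type A): 1/2·1/4 + 1/2·1/4 = 1/4.

1/4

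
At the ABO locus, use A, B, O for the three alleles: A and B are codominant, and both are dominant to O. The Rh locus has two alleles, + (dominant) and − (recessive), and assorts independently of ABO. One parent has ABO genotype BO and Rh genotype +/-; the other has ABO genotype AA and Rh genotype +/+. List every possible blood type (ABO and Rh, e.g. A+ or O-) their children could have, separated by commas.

Gametes from BO × AA give offspring ABO genotypes AB, AO, i.e. phenotypes A, AB.
Rh cross +/- × +/+ → phenotypes Rh+.
Combining independently: A+, AB+.

A+, AB+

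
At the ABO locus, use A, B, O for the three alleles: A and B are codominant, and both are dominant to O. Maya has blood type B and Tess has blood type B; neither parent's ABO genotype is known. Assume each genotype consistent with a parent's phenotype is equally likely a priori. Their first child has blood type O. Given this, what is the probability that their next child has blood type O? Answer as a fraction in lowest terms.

1/4

Possible genotypes: Maya ∈ {BB, BO}; Tess ∈ {BB, BO}.
Weight each parental genotype pair by prior × P(type-O child):
  BO × BO: posterior weight 1; P(next child type O) = 1/4.
Weighted sum = 1/4.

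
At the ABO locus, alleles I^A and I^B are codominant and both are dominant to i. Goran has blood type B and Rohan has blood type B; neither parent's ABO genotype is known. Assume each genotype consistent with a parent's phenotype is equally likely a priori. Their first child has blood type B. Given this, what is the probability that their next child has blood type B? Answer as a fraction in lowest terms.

19/20

Possible genotypes: Goran ∈ {I^B I^B, I^B i}; Rohan ∈ {I^B I^B, I^B i}.
Weight each parental genotype pair by prior × P(type-B child):
  I^B I^B × I^B I^B: posterior weight 4/15; P(next child type B) = 1.
  I^B I^B × I^B i: posterior weight 4/15; P(next child type B) = 1.
  I^B i × I^B I^B: posterior weight 4/15; P(next child type B) = 1.
  I^B i × I^B i: posterior weight 1/5; P(next child type B) = 3/4.
Weighted sum = 19/20.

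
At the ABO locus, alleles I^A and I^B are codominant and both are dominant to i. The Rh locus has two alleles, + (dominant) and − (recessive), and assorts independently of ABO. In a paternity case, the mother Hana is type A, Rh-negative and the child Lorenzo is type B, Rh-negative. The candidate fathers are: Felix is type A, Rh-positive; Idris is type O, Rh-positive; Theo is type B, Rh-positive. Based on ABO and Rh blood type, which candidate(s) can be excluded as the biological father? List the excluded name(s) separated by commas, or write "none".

Felix, Idris

A candidate is excluded only if no genotype consistent with his phenotype could produce a type B, Rh-negative child with a type A, Rh-negative mother.
Felix (type A, Rh+): no genotype consistent with that phenotype can produce a type-B Rh- child with a type-A mother.
Idris (type O, Rh+): no genotype consistent with that phenotype can produce a type-B Rh- child with a type-A mother.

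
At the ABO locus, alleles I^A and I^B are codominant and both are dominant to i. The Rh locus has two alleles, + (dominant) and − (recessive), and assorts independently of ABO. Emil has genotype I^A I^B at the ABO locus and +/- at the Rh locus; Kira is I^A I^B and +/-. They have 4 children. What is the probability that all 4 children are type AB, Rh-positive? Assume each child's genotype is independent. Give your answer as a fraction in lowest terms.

ABO cross I^A I^B × I^A I^B → 1/4 A, 1/4 B, 1/2 AB.
Rh cross +/- × +/- → 3/4 Rh+, 1/4 Rh-; so P(type AB, Rh-positive) = 1/2 × 3/4 = 3/8 per child.
All 4 independent: (3/8)^4 = 81/4096.

81/4096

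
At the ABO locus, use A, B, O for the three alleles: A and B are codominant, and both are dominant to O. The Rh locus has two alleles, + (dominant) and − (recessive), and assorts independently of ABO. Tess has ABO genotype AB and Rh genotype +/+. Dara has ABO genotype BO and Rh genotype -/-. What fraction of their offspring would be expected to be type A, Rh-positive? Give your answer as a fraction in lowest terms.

ABO cross AB × BO → offspring phenotypes: 1/4 A, 1/2 B, 1/4 AB.
Rh cross +/+ × -/- → 1 Rh+.
Independent loci: P(type A, Rh-positive) = 1/4 × 1 = 1/4.

1/4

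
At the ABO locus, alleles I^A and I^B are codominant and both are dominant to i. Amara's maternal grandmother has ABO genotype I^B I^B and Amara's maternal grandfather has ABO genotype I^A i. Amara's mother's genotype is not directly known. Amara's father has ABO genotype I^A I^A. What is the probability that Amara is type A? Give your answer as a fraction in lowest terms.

Amara's mother's ABO genotype from I^B I^B × I^A i: 1/2 I^A I^B, 1/2 I^B i.
Crossing each possibility with the father I^A I^A and summing P(type A): 1/2·1/2 + 1/2·1/2 = 1/2.

1/2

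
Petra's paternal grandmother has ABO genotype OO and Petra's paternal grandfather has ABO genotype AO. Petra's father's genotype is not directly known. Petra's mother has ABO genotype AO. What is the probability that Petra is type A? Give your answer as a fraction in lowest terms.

5/8

Petra's father's ABO genotype from OO × AO: 1/2 AO, 1/2 OO.
Crossing each possibility with the mother AO and summing P(type A): 1/2·3/4 + 1/2·1/2 = 5/8.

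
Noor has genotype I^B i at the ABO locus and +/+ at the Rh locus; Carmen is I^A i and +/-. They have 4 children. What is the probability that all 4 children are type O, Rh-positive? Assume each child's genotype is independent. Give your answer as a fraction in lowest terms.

1/256

ABO cross I^B i × I^A i → 1/4 O, 1/4 A, 1/4 B, 1/4 AB.
Rh cross +/+ × +/- → 1 Rh+; so P(type O, Rh-positive) = 1/4 × 1 = 1/4 per child.
All 4 independent: (1/4)^4 = 1/256.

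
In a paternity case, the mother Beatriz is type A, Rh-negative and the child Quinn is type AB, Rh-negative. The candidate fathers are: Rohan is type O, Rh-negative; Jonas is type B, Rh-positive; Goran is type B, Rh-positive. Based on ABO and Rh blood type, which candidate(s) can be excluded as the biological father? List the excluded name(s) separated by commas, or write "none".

A candidate is excluded only if no genotype consistent with his phenotype could produce a type AB, Rh-negative child with a type A, Rh-negative mother.
Rohan (type O, Rh-): no genotype consistent with that phenotype can produce a type-AB Rh- child with a type-A mother.

Rohan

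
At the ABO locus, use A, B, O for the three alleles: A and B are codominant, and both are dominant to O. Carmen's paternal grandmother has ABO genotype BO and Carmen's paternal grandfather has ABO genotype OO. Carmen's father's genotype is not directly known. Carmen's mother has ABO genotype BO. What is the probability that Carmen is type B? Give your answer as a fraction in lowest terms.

5/8

Carmen's father's ABO genotype from BO × OO: 1/2 BO, 1/2 OO.
Crossing each possibility with the mother BO and summing P(type B): 1/2·3/4 + 1/2·1/2 = 5/8.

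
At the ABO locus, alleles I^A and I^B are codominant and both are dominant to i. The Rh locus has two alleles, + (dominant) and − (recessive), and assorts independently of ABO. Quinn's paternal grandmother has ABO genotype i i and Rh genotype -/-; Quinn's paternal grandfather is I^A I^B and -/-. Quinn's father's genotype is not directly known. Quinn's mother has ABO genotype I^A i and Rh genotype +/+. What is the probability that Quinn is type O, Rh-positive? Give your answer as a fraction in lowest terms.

Quinn's father's ABO genotype from i i × I^A I^B: 1/2 I^A i, 1/2 I^B i.
Crossing each possibility with the mother I^A i and summing P(type O): 1/2·1/4 + 1/2·1/4 = 1/4.
Similarly for Rh via the father's Rh distribution: P(Rh+) = 1.
Independent loci: 1/4 × 1 = 1/4.

1/4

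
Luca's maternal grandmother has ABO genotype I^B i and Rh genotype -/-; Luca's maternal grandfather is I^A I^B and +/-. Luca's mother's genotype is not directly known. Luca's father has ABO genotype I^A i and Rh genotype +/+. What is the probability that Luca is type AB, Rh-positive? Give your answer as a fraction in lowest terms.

1/4

Luca's mother's ABO genotype from I^B i × I^A I^B: 1/4 I^A I^B, 1/4 I^A i, 1/4 I^B I^B, 1/4 I^B i.
Crossing each possibility with the father I^A i and summing P(type AB): 1/4·1/4 + 1/4·0 + 1/4·1/2 + 1/4·1/4 = 1/4.
Similarly for Rh via the mother's Rh distribution: P(Rh+) = 1.
Independent loci: 1/4 × 1 = 1/4.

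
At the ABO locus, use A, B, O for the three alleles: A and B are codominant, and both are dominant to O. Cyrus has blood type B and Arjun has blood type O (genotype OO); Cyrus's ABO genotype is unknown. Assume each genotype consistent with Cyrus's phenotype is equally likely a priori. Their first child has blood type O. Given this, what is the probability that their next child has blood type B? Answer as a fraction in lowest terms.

1/2

Possible genotypes: Cyrus ∈ {BB, BO}; Arjun ∈ {OO}.
Weight each parental genotype pair by prior × P(type-O child):
  BO × OO: posterior weight 1; P(next child type B) = 1/2.
Weighted sum = 1/2.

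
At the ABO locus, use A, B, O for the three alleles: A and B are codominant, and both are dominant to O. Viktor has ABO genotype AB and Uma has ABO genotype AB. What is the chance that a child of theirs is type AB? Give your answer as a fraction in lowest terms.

ABO cross AB × AB → offspring phenotypes: 1/4 A, 1/4 B, 1/2 AB.
So P(type AB) = 1/2.

1/2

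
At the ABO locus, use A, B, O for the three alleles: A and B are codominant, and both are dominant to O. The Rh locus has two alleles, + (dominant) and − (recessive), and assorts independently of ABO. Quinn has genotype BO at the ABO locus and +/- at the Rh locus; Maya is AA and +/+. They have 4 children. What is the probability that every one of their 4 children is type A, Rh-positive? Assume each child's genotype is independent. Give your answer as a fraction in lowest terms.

ABO cross BO × AA → 1/2 A, 1/2 AB.
Rh cross +/- × +/+ → 1 Rh+; so P(type A, Rh-positive) = 1/2 × 1 = 1/2 per child.
All 4 independent: (1/2)^4 = 1/16.

1/16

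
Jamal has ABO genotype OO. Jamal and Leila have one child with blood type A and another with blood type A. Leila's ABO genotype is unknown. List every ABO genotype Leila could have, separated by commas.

For each candidate genotype of Leila, check whether crossing it with OO can produce every observed child phenotype.
  AA → possible child types {A} ✓
  AB → possible child types {A, B} ✓
  AO → possible child types {O, A} ✓
  BB → possible child types {B} ✗
  BO → possible child types {O, B} ✗
  OO → possible child types {O} ✗

AA, AB, AO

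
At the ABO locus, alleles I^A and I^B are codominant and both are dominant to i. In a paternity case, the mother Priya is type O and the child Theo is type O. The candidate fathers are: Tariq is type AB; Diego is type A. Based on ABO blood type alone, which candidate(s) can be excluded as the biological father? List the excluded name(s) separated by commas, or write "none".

A candidate is excluded only if no genotype consistent with his phenotype could produce a type O child with a type O mother.
Tariq (type AB): no genotype consistent with that phenotype can produce a type-O child with a type-O mother.

Tariq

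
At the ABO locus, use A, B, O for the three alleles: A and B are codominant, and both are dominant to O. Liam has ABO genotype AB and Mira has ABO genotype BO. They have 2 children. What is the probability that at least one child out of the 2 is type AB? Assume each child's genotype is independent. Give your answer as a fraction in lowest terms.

7/16

ABO cross AB × BO → 1/4 A, 1/2 B, 1/4 AB.
So P(type AB) = 1/4 per child.
P(none) = (3/4)^2 = 9/16; P(at least one) = 1 − 9/16 = 7/16.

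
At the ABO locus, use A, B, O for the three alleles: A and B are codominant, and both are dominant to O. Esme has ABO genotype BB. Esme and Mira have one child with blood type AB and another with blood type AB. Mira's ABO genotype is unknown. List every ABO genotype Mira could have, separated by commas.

AA, AB, AO

For each candidate genotype of Mira, check whether crossing it with BB can produce every observed child phenotype.
  AA → possible child types {AB} ✓
  AB → possible child types {B, AB} ✓
  AO → possible child types {B, AB} ✓
  BB → possible child types {B} ✗
  BO → possible child types {B} ✗
  OO → possible child types {B} ✗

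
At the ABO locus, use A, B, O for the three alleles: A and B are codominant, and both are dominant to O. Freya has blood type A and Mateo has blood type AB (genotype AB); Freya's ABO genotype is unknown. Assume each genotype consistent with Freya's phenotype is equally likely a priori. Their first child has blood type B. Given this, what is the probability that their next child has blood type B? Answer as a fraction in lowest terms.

1/4

Possible genotypes: Freya ∈ {AA, AO}; Mateo ∈ {AB}.
Weight each parental genotype pair by prior × P(type-B child):
  AO × AB: posterior weight 1; P(next child type B) = 1/4.
Weighted sum = 1/4.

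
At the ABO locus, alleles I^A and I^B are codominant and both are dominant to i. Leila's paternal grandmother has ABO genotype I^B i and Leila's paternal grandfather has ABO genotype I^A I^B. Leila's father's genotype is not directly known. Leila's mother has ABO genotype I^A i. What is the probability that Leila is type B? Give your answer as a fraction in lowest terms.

1/4

Leila's father's ABO genotype from I^B i × I^A I^B: 1/4 I^A I^B, 1/4 I^A i, 1/4 I^B I^B, 1/4 I^B i.
Crossing each possibility with the mother I^A i and summing P(type B): 1/4·1/4 + 1/4·0 + 1/4·1/2 + 1/4·1/4 = 1/4.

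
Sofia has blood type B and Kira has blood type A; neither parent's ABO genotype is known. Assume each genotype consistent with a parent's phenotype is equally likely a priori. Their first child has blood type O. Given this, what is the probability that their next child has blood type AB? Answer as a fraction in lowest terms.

1/4

Possible genotypes: Sofia ∈ {BB, BO}; Kira ∈ {AA, AO}.
Weight each parental genotype pair by prior × P(type-O child):
  BO × AO: posterior weight 1; P(next child type AB) = 1/4.
Weighted sum = 1/4.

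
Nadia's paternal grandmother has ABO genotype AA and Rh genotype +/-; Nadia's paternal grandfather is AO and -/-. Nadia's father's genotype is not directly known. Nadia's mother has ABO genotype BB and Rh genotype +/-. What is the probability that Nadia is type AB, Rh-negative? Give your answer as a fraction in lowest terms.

9/32

Nadia's father's ABO genotype from AA × AO: 1/2 AA, 1/2 AO.
Crossing each possibility with the mother BB and summing P(type AB): 1/2·1 + 1/2·1/2 = 3/4.
Similarly for Rh via the father's Rh distribution: P(Rh-) = 3/8.
Independent loci: 3/4 × 3/8 = 9/32.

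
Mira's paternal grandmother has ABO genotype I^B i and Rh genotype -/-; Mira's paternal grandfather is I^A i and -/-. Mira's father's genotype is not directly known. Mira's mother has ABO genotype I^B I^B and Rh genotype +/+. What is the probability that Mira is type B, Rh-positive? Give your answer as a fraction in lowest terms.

Mira's father's ABO genotype from I^B i × I^A i: 1/4 I^A I^B, 1/4 I^A i, 1/4 I^B i, 1/4 i i.
Crossing each possibility with the mother I^B I^B and summing P(type B): 1/4·1/2 + 1/4·1/2 + 1/4·1 + 1/4·1 = 3/4.
Similarly for Rh via the father's Rh distribution: P(Rh+) = 1.
Independent loci: 3/4 × 1 = 3/4.

3/4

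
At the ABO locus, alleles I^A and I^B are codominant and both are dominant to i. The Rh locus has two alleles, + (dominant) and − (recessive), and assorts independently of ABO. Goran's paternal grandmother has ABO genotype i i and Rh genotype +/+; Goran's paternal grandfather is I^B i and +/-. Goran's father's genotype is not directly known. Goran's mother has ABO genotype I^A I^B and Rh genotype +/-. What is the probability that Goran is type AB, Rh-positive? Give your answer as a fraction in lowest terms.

7/64

Goran's father's ABO genotype from i i × I^B i: 1/2 I^B i, 1/2 i i.
Crossing each possibility with the mother I^A I^B and summing P(type AB): 1/2·1/4 + 1/2·0 = 1/8.
Similarly for Rh via the father's Rh distribution: P(Rh+) = 7/8.
Independent loci: 1/8 × 7/8 = 7/64.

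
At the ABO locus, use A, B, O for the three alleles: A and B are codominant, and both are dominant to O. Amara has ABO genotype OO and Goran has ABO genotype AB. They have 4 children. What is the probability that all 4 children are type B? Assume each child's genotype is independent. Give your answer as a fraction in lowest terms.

ABO cross OO × AB → 1/2 A, 1/2 B.
So P(type B) = 1/2 per child.
All 4 independent: (1/2)^4 = 1/16.

1/16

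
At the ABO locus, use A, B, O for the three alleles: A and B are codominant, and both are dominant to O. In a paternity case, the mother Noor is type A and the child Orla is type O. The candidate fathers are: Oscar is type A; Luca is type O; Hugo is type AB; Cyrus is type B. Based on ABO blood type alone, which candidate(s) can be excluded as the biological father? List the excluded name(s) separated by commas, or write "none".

A candidate is excluded only if no genotype consistent with his phenotype could produce a type O child with a type A mother.
Hugo (type AB): no genotype consistent with that phenotype can produce a type-O child with a type-A mother.

Hugo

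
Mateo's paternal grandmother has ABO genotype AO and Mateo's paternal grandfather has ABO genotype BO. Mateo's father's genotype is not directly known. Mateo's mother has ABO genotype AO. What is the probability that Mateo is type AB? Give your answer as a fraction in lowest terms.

Mateo's father's ABO genotype from AO × BO: 1/4 AB, 1/4 AO, 1/4 BO, 1/4 OO.
Crossing each possibility with the mother AO and summing P(type AB): 1/4·1/4 + 1/4·0 + 1/4·1/4 + 1/4·0 = 1/8.

1/8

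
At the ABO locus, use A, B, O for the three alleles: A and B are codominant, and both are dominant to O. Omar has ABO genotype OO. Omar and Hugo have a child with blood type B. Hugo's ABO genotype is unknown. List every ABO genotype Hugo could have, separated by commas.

AB, BB, BO

For each candidate genotype of Hugo, check whether crossing it with OO can produce every observed child phenotype.
  AA → possible child types {A} ✗
  AB → possible child types {A, B} ✓
  AO → possible child types {O, A} ✗
  BB → possible child types {B} ✓
  BO → possible child types {O, B} ✓
  OO → possible child types {O} ✗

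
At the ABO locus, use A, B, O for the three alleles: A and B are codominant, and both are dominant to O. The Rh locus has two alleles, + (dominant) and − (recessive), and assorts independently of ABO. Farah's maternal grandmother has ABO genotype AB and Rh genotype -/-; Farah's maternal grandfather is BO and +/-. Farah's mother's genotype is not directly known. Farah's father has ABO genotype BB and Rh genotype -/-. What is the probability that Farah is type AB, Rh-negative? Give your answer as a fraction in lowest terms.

3/16

Farah's mother's ABO genotype from AB × BO: 1/4 AB, 1/4 AO, 1/4 BB, 1/4 BO.
Crossing each possibility with the father BB and summing P(type AB): 1/4·1/2 + 1/4·1/2 + 1/4·0 + 1/4·0 = 1/4.
Similarly for Rh via the mother's Rh distribution: P(Rh-) = 3/4.
Independent loci: 1/4 × 3/4 = 3/16.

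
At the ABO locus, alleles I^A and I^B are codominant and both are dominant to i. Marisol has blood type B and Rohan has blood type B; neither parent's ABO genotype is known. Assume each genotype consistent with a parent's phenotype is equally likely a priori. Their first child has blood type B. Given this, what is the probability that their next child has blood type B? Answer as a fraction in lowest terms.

19/20

Possible genotypes: Marisol ∈ {I^B I^B, I^B i}; Rohan ∈ {I^B I^B, I^B i}.
Weight each parental genotype pair by prior × P(type-B child):
  I^B I^B × I^B I^B: posterior weight 4/15; P(next child type B) = 1.
  I^B I^B × I^B i: posterior weight 4/15; P(next child type B) = 1.
  I^B i × I^B I^B: posterior weight 4/15; P(next child type B) = 1.
  I^B i × I^B i: posterior weight 1/5; P(next child type B) = 3/4.
Weighted sum = 19/20.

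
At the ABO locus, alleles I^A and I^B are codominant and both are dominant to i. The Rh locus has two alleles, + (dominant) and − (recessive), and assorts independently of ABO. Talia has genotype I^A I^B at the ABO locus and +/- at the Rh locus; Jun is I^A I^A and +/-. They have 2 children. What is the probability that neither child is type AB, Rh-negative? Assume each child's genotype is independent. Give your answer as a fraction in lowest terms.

49/64

ABO cross I^A I^B × I^A I^A → 1/2 A, 1/2 AB.
Rh cross +/- × +/- → 3/4 Rh+, 1/4 Rh-; so P(type AB, Rh-negative) = 1/2 × 1/4 = 1/8 per child.
P(not type AB, Rh-negative) = 7/8 for one child; (7/8)^2 = 49/64.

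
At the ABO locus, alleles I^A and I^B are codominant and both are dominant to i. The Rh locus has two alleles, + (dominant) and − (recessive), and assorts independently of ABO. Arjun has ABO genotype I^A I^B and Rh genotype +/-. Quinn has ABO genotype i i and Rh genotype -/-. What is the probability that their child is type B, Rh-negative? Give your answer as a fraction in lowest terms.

ABO cross I^A I^B × i i → offspring phenotypes: 1/2 A, 1/2 B.
Rh cross +/- × -/- → 1/2 Rh+, 1/2 Rh-.
Independent loci: P(type B, Rh-negative) = 1/2 × 1/2 = 1/4.

1/4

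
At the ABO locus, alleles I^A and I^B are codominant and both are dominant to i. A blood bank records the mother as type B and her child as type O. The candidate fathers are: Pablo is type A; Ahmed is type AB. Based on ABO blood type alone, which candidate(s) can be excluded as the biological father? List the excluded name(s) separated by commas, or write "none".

A candidate is excluded only if no genotype consistent with his phenotype could produce a type O child with a type B mother.
Ahmed (type AB): no genotype consistent with that phenotype can produce a type-O child with a type-B mother.

Ahmed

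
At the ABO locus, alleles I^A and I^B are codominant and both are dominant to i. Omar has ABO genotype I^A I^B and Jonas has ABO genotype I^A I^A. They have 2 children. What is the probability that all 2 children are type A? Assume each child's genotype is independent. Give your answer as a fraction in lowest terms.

1/4

ABO cross I^A I^B × I^A I^A → 1/2 A, 1/2 AB.
So P(type A) = 1/2 per child.
All 2 independent: (1/2)^2 = 1/4.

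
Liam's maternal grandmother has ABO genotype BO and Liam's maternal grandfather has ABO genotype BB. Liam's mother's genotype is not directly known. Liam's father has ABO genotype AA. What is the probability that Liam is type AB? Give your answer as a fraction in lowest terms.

3/4

Liam's mother's ABO genotype from BO × BB: 1/2 BB, 1/2 BO.
Crossing each possibility with the father AA and summing P(type AB): 1/2·1 + 1/2·1/2 = 3/4.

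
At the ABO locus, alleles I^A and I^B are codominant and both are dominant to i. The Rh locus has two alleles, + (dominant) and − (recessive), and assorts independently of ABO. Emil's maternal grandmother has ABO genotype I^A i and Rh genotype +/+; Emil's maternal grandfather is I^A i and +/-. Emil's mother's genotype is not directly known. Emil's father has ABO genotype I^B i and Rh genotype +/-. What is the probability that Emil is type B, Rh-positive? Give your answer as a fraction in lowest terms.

Emil's mother's ABO genotype from I^A i × I^A i: 1/4 I^A I^A, 1/2 I^A i, 1/4 i i.
Crossing each possibility with the father I^B i and summing P(type B): 1/4·0 + 1/2·1/4 + 1/4·1/2 = 1/4.
Similarly for Rh via the mother's Rh distribution: P(Rh+) = 7/8.
Independent loci: 1/4 × 7/8 = 7/32.

7/32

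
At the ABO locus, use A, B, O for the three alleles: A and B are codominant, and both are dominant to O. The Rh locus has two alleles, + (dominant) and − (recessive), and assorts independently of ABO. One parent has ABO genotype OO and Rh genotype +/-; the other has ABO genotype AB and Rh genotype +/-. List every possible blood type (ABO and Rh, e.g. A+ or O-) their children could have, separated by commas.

A+, A-, B+, B-

Gametes from OO × AB give offspring ABO genotypes AO, BO, i.e. phenotypes A, B.
Rh cross +/- × +/- → phenotypes Rh+, Rh-.
Combining independently: A+, A-, B+, B-.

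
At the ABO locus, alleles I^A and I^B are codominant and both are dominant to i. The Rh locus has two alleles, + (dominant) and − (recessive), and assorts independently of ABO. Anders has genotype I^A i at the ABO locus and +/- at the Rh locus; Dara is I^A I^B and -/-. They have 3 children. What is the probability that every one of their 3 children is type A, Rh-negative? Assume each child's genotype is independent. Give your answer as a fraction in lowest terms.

ABO cross I^A i × I^A I^B → 1/2 A, 1/4 B, 1/4 AB.
Rh cross +/- × -/- → 1/2 Rh+, 1/2 Rh-; so P(type A, Rh-negative) = 1/2 × 1/2 = 1/4 per child.
All 3 independent: (1/4)^3 = 1/64.

1/64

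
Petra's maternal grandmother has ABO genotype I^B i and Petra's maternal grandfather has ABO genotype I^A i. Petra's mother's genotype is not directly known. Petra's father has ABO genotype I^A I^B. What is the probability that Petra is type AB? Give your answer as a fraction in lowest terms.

Petra's mother's ABO genotype from I^B i × I^A i: 1/4 I^A I^B, 1/4 I^A i, 1/4 I^B i, 1/4 i i.
Crossing each possibility with the father I^A I^B and summing P(type AB): 1/4·1/2 + 1/4·1/4 + 1/4·1/4 + 1/4·0 = 1/4.

1/4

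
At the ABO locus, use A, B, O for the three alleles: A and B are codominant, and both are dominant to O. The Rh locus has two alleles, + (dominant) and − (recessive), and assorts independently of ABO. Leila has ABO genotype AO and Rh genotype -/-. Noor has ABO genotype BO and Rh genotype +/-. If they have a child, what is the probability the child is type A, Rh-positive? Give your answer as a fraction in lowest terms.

ABO cross AO × BO → offspring phenotypes: 1/4 O, 1/4 A, 1/4 B, 1/4 AB.
Rh cross -/- × +/- → 1/2 Rh+, 1/2 Rh-.
Independent loci: P(type A, Rh-positive) = 1/4 × 1/2 = 1/8.

1/8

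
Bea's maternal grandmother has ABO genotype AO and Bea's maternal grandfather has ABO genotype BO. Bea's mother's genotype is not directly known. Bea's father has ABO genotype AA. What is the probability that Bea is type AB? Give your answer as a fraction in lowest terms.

Bea's mother's ABO genotype from AO × BO: 1/4 AB, 1/4 AO, 1/4 BO, 1/4 OO.
Crossing each possibility with the father AA and summing P(type AB): 1/4·1/2 + 1/4·0 + 1/4·1/2 + 1/4·0 = 1/4.

1/4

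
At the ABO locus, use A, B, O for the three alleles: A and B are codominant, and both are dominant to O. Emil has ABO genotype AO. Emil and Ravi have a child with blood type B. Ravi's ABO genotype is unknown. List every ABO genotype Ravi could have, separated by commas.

AB, BB, BO

For each candidate genotype of Ravi, check whether crossing it with AO can produce every observed child phenotype.
  AA → possible child types {A} ✗
  AB → possible child types {A, B, AB} ✓
  AO → possible child types {O, A} ✗
  BB → possible child types {B, AB} ✓
  BO → possible child types {O, A, B, AB} ✓
  OO → possible child types {O, A} ✗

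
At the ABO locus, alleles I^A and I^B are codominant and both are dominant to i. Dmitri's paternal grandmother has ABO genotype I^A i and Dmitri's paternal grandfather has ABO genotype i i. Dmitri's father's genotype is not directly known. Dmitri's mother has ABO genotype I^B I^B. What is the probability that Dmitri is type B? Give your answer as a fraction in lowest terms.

3/4

Dmitri's father's ABO genotype from I^A i × i i: 1/2 I^A i, 1/2 i i.
Crossing each possibility with the mother I^B I^B and summing P(type B): 1/2·1/2 + 1/2·1 = 3/4.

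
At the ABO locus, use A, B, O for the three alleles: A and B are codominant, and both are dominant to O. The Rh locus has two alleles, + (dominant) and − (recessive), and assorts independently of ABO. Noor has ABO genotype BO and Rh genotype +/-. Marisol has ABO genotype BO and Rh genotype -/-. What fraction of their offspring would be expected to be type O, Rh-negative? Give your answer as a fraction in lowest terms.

1/8

ABO cross BO × BO → offspring phenotypes: 1/4 O, 3/4 B.
Rh cross +/- × -/- → 1/2 Rh+, 1/2 Rh-.
Independent loci: P(type O, Rh-negative) = 1/4 × 1/2 = 1/8.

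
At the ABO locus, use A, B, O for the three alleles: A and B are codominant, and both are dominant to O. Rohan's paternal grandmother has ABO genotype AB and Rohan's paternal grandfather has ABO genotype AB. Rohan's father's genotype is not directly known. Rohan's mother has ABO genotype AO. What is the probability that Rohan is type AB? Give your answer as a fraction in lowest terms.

1/4

Rohan's father's ABO genotype from AB × AB: 1/4 AA, 1/2 AB, 1/4 BB.
Crossing each possibility with the mother AO and summing P(type AB): 1/4·0 + 1/2·1/4 + 1/4·1/2 = 1/4.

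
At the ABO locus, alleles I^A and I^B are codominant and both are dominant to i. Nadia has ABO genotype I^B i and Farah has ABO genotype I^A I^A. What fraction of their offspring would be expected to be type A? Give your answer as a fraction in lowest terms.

ABO cross I^B i × I^A I^A → offspring phenotypes: 1/2 A, 1/2 AB.
So P(type A) = 1/2.

1/2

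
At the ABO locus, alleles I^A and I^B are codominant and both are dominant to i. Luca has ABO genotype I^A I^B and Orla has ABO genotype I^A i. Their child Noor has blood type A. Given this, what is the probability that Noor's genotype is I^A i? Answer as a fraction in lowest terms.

1/2

Cross I^A I^B × I^A i → 1/4 I^A I^A, 1/4 I^A I^B, 1/4 I^A i, 1/4 I^B i.
Type-A genotypes among offspring: I^A I^A (1/4), I^A i (1/4); total 1/2.
P(I^A i | type A) = (1/4) / (1/2) = 1/2.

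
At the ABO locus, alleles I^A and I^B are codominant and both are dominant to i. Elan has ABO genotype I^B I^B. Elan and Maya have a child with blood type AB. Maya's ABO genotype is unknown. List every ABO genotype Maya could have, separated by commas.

I^A I^A, I^A I^B, I^A i

For each candidate genotype of Maya, check whether crossing it with I^B I^B can produce every observed child phenotype.
  I^A I^A → possible child types {AB} ✓
  I^A I^B → possible child types {B, AB} ✓
  I^A i → possible child types {B, AB} ✓
  I^B I^B → possible child types {B} ✗
  I^B i → possible child types {B} ✗
  i i → possible child types {B} ✗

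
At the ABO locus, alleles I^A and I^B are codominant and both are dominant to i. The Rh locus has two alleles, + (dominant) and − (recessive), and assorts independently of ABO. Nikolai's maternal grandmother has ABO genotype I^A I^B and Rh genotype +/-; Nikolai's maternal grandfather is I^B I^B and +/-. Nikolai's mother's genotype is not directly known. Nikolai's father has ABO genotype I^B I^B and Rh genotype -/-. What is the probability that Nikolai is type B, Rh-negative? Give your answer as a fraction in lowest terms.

Nikolai's mother's ABO genotype from I^A I^B × I^B I^B: 1/2 I^A I^B, 1/2 I^B I^B.
Crossing each possibility with the father I^B I^B and summing P(type B): 1/2·1/2 + 1/2·1 = 3/4.
Similarly for Rh via the mother's Rh distribution: P(Rh-) = 1/2.
Independent loci: 3/4 × 1/2 = 3/8.

3/8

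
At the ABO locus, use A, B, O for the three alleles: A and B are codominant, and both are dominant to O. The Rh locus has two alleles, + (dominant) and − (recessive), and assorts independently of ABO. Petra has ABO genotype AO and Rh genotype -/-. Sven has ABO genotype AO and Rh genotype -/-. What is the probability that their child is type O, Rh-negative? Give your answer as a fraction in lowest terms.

ABO cross AO × AO → offspring phenotypes: 1/4 O, 3/4 A.
Rh cross -/- × -/- → 1 Rh-.
Independent loci: P(type O, Rh-negative) = 1/4 × 1 = 1/4.

1/4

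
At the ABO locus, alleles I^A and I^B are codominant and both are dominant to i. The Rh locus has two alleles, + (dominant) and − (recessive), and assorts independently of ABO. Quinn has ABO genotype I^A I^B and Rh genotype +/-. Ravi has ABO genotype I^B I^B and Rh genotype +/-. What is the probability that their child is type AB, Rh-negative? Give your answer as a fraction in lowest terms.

1/8

ABO cross I^A I^B × I^B I^B → offspring phenotypes: 1/2 B, 1/2 AB.
Rh cross +/- × +/- → 3/4 Rh+, 1/4 Rh-.
Independent loci: P(type AB, Rh-negative) = 1/2 × 1/4 = 1/8.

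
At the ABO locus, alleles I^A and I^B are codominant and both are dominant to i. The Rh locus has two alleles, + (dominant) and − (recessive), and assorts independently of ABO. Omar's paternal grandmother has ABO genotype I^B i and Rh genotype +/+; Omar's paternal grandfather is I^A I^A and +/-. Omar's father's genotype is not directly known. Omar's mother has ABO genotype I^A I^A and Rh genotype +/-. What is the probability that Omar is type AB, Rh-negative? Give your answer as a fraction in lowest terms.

Omar's father's ABO genotype from I^B i × I^A I^A: 1/2 I^A I^B, 1/2 I^A i.
Crossing each possibility with the mother I^A I^A and summing P(type AB): 1/2·1/2 + 1/2·0 = 1/4.
Similarly for Rh via the father's Rh distribution: P(Rh-) = 1/8.
Independent loci: 1/4 × 1/8 = 1/32.

1/32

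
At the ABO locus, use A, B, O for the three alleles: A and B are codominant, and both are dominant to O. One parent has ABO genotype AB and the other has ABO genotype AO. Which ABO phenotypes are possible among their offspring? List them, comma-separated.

Gametes from AB × AO give offspring ABO genotypes AA, AB, AO, BO, i.e. phenotypes A, B, AB.

A, B, AB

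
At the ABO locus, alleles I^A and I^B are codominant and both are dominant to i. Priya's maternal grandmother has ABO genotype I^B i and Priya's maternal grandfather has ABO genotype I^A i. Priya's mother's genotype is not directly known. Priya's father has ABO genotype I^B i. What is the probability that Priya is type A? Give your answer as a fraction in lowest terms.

Priya's mother's ABO genotype from I^B i × I^A i: 1/4 I^A I^B, 1/4 I^A i, 1/4 I^B i, 1/4 i i.
Crossing each possibility with the father I^B i and summing P(type A): 1/4·1/4 + 1/4·1/4 + 1/4·0 + 1/4·0 = 1/8.

1/8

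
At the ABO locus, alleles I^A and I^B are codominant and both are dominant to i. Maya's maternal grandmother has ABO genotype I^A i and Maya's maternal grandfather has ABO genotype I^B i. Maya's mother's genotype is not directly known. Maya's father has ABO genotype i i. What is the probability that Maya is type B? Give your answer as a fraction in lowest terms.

Maya's mother's ABO genotype from I^A i × I^B i: 1/4 I^A I^B, 1/4 I^A i, 1/4 I^B i, 1/4 i i.
Crossing each possibility with the father i i and summing P(type B): 1/4·1/2 + 1/4·0 + 1/4·1/2 + 1/4·0 = 1/4.

1/4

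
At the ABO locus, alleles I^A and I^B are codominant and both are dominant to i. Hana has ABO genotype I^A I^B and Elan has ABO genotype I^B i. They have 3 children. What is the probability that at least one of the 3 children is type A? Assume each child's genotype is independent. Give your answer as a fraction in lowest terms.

37/64

ABO cross I^A I^B × I^B i → 1/4 A, 1/2 B, 1/4 AB.
So P(type A) = 1/4 per child.
P(none) = (3/4)^3 = 27/64; P(at least one) = 1 − 27/64 = 37/64.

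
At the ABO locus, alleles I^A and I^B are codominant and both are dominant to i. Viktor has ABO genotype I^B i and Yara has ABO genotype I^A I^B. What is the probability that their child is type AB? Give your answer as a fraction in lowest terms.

ABO cross I^B i × I^A I^B → offspring phenotypes: 1/4 A, 1/2 B, 1/4 AB.
So P(type AB) = 1/4.

1/4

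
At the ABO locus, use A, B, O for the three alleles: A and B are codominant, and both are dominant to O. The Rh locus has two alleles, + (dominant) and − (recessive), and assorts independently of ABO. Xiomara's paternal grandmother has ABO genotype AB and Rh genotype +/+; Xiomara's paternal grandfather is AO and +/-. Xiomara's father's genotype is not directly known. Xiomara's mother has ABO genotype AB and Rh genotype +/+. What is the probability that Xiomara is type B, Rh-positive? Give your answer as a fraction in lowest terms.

1/4

Xiomara's father's ABO genotype from AB × AO: 1/4 AA, 1/4 AB, 1/4 AO, 1/4 BO.
Crossing each possibility with the mother AB and summing P(type B): 1/4·0 + 1/4·1/4 + 1/4·1/4 + 1/4·1/2 = 1/4.
Similarly for Rh via the father's Rh distribution: P(Rh+) = 1.
Independent loci: 1/4 × 1 = 1/4.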